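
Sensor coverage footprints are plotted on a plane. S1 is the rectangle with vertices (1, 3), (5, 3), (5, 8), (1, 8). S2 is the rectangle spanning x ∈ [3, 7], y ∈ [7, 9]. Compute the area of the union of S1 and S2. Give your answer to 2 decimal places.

26.00

By inclusion–exclusion:
Individual areas: |S1| = 20, |S2| = 8.
|S1∩S2|: x∈[3,5], y∈[7,8] → 2·1 = 2.
|S1 ∪ S2| = 28 − 2 = 26.00.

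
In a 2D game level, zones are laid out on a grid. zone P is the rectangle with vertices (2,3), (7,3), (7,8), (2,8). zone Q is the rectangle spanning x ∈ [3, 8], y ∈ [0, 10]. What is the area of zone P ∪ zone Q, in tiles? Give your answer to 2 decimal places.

By inclusion–exclusion:
Individual areas: |zone P| = 25, |zone Q| = 50.
|zone P∩zone Q|: x∈[3,7], y∈[3,8] → 4·5 = 20.
|zone P ∪ zone Q| = 75 − 20 = 55.00.

55.00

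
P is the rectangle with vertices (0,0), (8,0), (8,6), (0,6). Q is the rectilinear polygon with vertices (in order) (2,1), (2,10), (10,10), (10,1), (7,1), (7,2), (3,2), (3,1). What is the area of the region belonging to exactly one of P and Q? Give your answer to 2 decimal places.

|P| = 48, |Q| = 68, |P∩Q| = 26.
|P △ Q| = |P| + |Q| − 2·|P∩Q| = 48 + 68 − 52 = 64.00.

64.00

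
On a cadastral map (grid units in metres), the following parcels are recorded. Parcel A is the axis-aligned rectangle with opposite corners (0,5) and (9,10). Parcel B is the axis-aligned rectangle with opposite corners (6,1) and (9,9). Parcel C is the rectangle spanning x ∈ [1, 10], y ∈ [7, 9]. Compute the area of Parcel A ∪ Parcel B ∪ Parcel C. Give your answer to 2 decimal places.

59.00

By inclusion–exclusion:
Individual areas: |Parcel A| = 45, |Parcel B| = 24, |Parcel C| = 18.
|Parcel A∩Parcel B|: x∈[6,9], y∈[5,9] → 3·4 = 12.
|Parcel A∩Parcel C|: x∈[1,9], y∈[7,9] → 8·2 = 16.
|Parcel B∩Parcel C|: x∈[6,9], y∈[7,9] → 3·2 = 6.
|Parcel A∩Parcel B∩Parcel C| = 6.
|Parcel A ∪ Parcel B ∪ Parcel C| = 87 − 34 + 6 = 59.00.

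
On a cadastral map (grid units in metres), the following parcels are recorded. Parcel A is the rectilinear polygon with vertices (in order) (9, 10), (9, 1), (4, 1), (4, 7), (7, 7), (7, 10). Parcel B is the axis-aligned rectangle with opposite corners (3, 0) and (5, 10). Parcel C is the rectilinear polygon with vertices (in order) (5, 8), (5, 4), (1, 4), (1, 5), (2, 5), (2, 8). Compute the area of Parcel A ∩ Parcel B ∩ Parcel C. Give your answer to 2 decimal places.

The intersection is the polygon with vertices (4,7), (5,7), (5,4), (4,4).
By the shoelace formula its area is 3.00.

3.00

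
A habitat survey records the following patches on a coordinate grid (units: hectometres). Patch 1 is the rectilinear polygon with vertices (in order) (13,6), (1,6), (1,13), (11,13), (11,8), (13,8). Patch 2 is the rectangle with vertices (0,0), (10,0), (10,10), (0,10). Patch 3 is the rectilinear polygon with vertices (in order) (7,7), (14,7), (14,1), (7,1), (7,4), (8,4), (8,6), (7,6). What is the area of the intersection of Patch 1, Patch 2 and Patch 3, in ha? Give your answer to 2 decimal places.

3.00

The intersection is the polygon with vertices (10,6), (8,6), (7,6), (7,7), (10,7).
By the shoelace formula its area is 3.00.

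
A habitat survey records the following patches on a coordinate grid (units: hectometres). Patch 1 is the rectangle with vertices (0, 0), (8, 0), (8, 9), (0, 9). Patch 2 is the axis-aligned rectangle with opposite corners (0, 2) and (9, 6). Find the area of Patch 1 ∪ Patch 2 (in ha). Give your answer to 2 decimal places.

76.00

By inclusion–exclusion:
Individual areas: |Patch 1| = 72, |Patch 2| = 36.
|Patch 1∩Patch 2|: x∈[0,8], y∈[2,6] → 8·4 = 32.
|Patch 1 ∪ Patch 2| = 108 − 32 = 76.00.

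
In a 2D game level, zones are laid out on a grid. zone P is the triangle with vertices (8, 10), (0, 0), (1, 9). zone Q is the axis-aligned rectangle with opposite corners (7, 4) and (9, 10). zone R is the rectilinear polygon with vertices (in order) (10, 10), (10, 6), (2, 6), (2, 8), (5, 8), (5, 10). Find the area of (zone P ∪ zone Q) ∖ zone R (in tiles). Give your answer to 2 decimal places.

24.04

|zone P ∪ zone Q| = 42.4464.
|(zone P ∪ zone Q) ∩ zone R| = 18.4036.
|(zone P ∪ zone Q) ∖ zone R| = 42.4464 − 18.4036 = 24.04.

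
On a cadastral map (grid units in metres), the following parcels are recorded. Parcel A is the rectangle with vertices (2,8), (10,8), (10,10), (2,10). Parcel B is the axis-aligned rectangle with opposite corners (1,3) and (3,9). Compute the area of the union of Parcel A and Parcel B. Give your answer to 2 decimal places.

By inclusion–exclusion:
Individual areas: |Parcel A| = 16, |Parcel B| = 12.
|Parcel A∩Parcel B|: x∈[2,3], y∈[8,9] → 1·1 = 1.
|Parcel A ∪ Parcel B| = 28 − 1 = 27.00.

27.00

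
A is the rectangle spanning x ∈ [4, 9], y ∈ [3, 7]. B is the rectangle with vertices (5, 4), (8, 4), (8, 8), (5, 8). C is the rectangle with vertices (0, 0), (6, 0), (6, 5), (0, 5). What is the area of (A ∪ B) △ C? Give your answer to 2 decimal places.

45.00

|A ∪ B| = 23.
|(A ∪ B) ∩ C| = 4.
|(A ∪ B) △ C| = 23 + 30 − 8 = 45.00.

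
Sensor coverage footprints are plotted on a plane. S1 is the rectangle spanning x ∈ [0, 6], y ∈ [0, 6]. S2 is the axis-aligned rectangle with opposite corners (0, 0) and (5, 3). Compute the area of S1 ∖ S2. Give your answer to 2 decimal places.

|S1∩S2|: x∈[0,5], y∈[0,3] → 5·3 = 15.
|S1| = 36.
|S1 ∖ S2| = |S1| − |S1∩S2| = 36 − 15 = 21.00.

21.00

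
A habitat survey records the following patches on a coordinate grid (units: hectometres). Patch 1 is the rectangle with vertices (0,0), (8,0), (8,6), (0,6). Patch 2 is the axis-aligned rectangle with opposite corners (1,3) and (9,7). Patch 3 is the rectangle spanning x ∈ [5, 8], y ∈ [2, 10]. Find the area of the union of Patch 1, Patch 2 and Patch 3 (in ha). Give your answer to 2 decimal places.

By inclusion–exclusion:
Individual areas: |Patch 1| = 48, |Patch 2| = 32, |Patch 3| = 24.
|Patch 1∩Patch 2|: x∈[1,8], y∈[3,6] → 7·3 = 21.
|Patch 1∩Patch 3|: x∈[5,8], y∈[2,6] → 3·4 = 12.
|Patch 2∩Patch 3|: x∈[5,8], y∈[3,7] → 3·4 = 12.
|Patch 1∩Patch 2∩Patch 3| = 9.
|Patch 1 ∪ Patch 2 ∪ Patch 3| = 104 − 45 + 9 = 68.00.

68.00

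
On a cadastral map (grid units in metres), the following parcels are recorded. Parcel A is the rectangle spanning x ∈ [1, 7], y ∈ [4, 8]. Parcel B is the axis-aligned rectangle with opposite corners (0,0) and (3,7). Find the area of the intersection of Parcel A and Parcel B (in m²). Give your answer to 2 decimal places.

|Parcel A∩Parcel B|: x∈[1,3], y∈[4,7] → 2·3 = 6.

6.00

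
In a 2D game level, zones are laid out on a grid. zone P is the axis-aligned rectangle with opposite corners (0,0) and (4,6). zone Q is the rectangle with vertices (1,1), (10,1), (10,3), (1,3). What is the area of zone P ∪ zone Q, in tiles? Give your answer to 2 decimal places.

36.00

By inclusion–exclusion:
Individual areas: |zone P| = 24, |zone Q| = 18.
|zone P∩zone Q|: x∈[1,4], y∈[1,3] → 3·2 = 6.
|zone P ∪ zone Q| = 42 − 6 = 36.00.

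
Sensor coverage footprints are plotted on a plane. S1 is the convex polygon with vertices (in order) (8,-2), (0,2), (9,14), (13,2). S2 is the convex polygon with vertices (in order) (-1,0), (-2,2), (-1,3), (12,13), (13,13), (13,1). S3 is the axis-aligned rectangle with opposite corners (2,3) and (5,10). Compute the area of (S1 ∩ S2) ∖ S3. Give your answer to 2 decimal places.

71.93

|S1 ∩ S2| = 81.9461.
|(S1 ∩ S2) ∩ S3| = 10.0204.
|(S1 ∩ S2) ∖ S3| = 81.9461 − 10.0204 = 71.93.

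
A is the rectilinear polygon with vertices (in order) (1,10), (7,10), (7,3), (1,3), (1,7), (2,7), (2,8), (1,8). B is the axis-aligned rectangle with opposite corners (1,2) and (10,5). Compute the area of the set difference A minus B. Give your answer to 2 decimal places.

|A| = 41, |A∩B| = 12.
|A ∖ B| = |A| − |A∩B| = 41 − 12 = 29.00.

29.00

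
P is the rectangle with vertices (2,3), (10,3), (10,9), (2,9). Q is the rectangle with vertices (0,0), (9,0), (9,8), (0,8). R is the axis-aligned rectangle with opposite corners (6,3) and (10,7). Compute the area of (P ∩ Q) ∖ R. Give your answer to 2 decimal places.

23.00

|P ∩ Q| = 35.
|(P ∩ Q) ∩ R| = 12.
|(P ∩ Q) ∖ R| = 35 − 12 = 23.00.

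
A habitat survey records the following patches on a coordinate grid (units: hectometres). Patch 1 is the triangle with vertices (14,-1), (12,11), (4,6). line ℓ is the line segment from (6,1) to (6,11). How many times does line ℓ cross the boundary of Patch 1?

The segment meets the boundary at (6,7.25), (6,4.6).

2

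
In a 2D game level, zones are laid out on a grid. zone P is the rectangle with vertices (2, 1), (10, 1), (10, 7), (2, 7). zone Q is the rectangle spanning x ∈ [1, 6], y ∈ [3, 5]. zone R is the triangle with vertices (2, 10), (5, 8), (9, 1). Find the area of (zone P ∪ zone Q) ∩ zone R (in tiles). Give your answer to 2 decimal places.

The region (zone P ∪ zone Q) ∩ zone R is the polygon with vertices (5.571,7), (9,1), (4.333,7).
By the shoelace formula its area is 3.71.

3.71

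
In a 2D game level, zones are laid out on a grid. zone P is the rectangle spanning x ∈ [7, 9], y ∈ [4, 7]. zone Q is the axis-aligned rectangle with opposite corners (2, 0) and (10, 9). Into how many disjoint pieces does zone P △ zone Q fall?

1

zone P △ zone Q is a single connected region.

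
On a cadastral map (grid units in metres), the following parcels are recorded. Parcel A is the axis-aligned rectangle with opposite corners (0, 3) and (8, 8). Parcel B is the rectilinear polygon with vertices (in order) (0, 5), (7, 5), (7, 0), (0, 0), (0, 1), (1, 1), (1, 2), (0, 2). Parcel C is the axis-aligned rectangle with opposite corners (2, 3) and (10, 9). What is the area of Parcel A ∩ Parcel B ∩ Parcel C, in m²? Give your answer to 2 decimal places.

The intersection is the polygon with vertices (7,5), (7,3), (2,3), (2,5).
By the shoelace formula its area is 10.00.

10.00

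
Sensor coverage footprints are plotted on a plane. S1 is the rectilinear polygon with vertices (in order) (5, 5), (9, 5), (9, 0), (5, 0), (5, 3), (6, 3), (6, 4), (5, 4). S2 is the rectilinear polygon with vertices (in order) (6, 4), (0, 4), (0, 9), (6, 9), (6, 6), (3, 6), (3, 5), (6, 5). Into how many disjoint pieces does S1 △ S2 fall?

2

S1 △ S2 splits into 2 disjoint pieces (area 18, area 26).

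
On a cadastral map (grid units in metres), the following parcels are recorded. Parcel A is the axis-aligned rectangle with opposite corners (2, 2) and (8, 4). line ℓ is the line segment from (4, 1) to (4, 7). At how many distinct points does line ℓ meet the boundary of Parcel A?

2

The segment meets the boundary at (4,4), (4,2).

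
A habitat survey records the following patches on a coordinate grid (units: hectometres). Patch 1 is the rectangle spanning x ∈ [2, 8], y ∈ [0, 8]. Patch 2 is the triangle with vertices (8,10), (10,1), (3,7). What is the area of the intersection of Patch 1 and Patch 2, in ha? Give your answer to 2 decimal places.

14.88

The intersection is the polygon with vertices (8,8), (8,2.714), (3,7), (4.667,8).
By the shoelace formula its area is 14.88.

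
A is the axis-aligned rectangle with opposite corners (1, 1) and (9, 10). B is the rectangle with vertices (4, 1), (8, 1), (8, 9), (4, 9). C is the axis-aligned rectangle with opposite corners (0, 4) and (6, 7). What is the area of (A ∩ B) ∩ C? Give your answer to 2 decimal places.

The region (A ∩ B) ∩ C is the polygon with vertices (4,7), (6,7), (6,4), (4,4).
By the shoelace formula its area is 6.00.

6.00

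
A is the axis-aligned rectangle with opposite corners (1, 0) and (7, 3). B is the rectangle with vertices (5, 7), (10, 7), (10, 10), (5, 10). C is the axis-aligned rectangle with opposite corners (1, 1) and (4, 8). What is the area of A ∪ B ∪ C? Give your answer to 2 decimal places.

48.00

By inclusion–exclusion:
Individual areas: |A| = 18, |B| = 15, |C| = 21.
|A∩B| = 0 (no overlap).
|A∩C|: x∈[1,4], y∈[1,3] → 3·2 = 6.
|B∩C| = 0 (no overlap).
|A∩B∩C| = 0.
|A ∪ B ∪ C| = 54 − 6 + 0 = 48.00.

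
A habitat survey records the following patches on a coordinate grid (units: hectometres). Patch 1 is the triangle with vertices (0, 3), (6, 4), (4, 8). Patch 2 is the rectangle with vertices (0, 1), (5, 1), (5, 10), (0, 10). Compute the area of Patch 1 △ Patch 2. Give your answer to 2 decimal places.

34.17

|Patch 1| = 13, |Patch 2| = 45, |Patch 1∩Patch 2| = 11.9167.
|Patch 1 △ Patch 2| = |Patch 1| + |Patch 2| − 2·|Patch 1∩Patch 2| = 13 + 45 − 23.8333 = 34.17.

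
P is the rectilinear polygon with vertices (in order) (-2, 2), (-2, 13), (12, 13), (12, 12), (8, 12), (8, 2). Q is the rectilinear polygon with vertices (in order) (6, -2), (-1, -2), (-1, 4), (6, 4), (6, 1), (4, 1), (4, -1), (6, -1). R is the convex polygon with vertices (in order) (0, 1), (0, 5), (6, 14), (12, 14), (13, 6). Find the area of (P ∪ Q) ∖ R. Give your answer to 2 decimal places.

71.64

|P ∪ Q| = 138.
|(P ∪ Q) ∩ R| = 66.359.
|(P ∪ Q) ∖ R| = 138 − 66.359 = 71.64.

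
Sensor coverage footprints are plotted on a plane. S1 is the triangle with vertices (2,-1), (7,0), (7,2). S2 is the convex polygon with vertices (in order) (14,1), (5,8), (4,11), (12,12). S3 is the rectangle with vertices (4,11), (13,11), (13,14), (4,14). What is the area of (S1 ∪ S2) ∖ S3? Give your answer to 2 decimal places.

|S1 ∪ S2| = 60.
|(S1 ∪ S2) ∩ S3| = 4.0909.
|(S1 ∪ S2) ∖ S3| = 60 − 4.0909 = 55.91.

55.91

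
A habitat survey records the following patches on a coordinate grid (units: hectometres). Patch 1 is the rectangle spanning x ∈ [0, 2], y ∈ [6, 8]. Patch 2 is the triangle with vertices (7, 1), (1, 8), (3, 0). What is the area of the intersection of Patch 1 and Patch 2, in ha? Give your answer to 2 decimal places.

The intersection is the polygon with vertices (2,6), (1.5,6), (1,8), (2,6.833).
By the shoelace formula its area is 0.92.

0.92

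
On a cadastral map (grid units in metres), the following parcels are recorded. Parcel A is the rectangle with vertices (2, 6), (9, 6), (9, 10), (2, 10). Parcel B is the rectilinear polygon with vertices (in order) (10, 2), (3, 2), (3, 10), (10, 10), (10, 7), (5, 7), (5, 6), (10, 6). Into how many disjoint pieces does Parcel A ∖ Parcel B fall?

2

Parcel A ∖ Parcel B splits into 2 disjoint pieces (area 4, area 4).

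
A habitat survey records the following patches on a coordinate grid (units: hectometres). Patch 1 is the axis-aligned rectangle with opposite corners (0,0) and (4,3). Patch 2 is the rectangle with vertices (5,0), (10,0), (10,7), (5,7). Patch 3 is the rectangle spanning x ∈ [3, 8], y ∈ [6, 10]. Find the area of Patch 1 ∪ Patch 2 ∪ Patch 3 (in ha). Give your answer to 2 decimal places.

By inclusion–exclusion:
Individual areas: |Patch 1| = 12, |Patch 2| = 35, |Patch 3| = 20.
|Patch 1∩Patch 2| = 0 (no overlap).
|Patch 1∩Patch 3| = 0 (no overlap).
|Patch 2∩Patch 3|: x∈[5,8], y∈[6,7] → 3·1 = 3.
|Patch 1∩Patch 2∩Patch 3| = 0.
|Patch 1 ∪ Patch 2 ∪ Patch 3| = 67 − 3 + 0 = 64.00.

64.00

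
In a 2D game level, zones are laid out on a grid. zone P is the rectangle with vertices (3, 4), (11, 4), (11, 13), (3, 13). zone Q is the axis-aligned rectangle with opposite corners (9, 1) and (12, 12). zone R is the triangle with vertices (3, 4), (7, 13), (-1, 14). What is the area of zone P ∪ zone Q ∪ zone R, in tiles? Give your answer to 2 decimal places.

By inclusion–exclusion:
Individual areas: |zone P| = 72, |zone Q| = 33, |zone R| = 38.
|zone P∩zone Q|: x∈[9,11], y∈[4,12] → 2·8 = 16.
|zone P∩zone R| = 18.
|zone Q∩zone R| = 0.
|zone P∩zone Q∩zone R| = 0.
|zone P ∪ zone Q ∪ zone R| = 143 − 34 + 0 = 109.00.

109.00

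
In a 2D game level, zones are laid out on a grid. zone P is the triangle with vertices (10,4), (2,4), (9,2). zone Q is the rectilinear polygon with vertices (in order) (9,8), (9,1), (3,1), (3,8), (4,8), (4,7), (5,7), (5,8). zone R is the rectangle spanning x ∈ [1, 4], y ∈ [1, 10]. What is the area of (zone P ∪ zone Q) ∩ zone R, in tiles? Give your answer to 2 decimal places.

7.14

The region (zone P ∪ zone Q) ∩ zone R is the polygon with vertices (3,1), (3,3.714), (2,4), (3,4), (3,8), (4,8), (4,7), (4,1).
By the shoelace formula its area is 7.14.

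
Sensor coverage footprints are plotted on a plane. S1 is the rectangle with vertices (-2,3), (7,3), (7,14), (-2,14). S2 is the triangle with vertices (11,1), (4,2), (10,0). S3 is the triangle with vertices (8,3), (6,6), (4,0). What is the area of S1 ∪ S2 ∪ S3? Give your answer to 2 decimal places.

107.89

By inclusion–exclusion:
Individual areas: |S1| = 99, |S2| = 4, |S3| = 9.
|S1∩S2| = 0.
|S1∩S3| = 3.75.
|S2∩S3| = 0.3575.
|S1∩S2∩S3| = 0.
|S1 ∪ S2 ∪ S3| = 112 − 4.1075 + 0 = 107.89.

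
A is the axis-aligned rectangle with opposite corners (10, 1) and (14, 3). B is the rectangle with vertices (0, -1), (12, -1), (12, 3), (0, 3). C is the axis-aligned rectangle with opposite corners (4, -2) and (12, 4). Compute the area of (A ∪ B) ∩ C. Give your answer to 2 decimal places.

The region (A ∪ B) ∩ C is the polygon with vertices (12,-1), (4,-1), (4,3), (10,3), (12,3), (12,1).
By the shoelace formula its area is 32.00.

32.00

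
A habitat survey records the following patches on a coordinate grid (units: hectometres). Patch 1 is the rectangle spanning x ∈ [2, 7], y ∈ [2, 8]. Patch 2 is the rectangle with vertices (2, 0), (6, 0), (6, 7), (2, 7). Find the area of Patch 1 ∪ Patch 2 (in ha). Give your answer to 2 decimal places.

38.00

By inclusion–exclusion:
Individual areas: |Patch 1| = 30, |Patch 2| = 28.
|Patch 1∩Patch 2|: x∈[2,6], y∈[2,7] → 4·5 = 20.
|Patch 1 ∪ Patch 2| = 58 − 20 = 38.00.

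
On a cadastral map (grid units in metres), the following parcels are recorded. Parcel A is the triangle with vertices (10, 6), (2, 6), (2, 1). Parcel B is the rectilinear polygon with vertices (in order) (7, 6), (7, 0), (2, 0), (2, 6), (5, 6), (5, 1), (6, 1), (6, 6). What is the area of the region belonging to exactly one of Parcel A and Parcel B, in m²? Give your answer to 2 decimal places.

16.25

|Parcel A| = 20, |Parcel B| = 25, |Parcel A∩Parcel B| = 14.375.
|Parcel A △ Parcel B| = |Parcel A| + |Parcel B| − 2·|Parcel A∩Parcel B| = 20 + 25 − 28.75 = 16.25.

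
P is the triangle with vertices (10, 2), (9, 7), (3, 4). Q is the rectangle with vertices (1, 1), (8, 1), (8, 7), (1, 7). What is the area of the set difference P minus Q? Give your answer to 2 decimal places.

|P| = 16.5, |P∩Q| = 9.8214.
|P ∖ Q| = |P| − |P∩Q| = 16.5 − 9.8214 = 6.68.

6.68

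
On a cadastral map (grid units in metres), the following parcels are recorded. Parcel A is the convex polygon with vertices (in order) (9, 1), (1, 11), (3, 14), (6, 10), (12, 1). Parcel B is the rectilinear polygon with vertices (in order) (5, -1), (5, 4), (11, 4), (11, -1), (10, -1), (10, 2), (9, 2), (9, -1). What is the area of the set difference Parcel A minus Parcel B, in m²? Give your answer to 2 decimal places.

|Parcel A| = 43, |Parcel A∩Parcel B| = 7.85.
|Parcel A ∖ Parcel B| = |Parcel A| − |Parcel A∩Parcel B| = 43 − 7.85 = 35.15.

35.15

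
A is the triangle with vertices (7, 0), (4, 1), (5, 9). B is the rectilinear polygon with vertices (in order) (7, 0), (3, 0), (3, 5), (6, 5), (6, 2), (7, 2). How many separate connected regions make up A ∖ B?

2

A ∖ B splits into 2 disjoint pieces (area 2.7778, area 0.6944).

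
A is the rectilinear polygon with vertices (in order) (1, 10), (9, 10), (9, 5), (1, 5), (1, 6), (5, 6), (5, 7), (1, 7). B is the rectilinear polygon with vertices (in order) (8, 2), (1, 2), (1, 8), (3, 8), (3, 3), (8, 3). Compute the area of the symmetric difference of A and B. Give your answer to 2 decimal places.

45.00

|A| = 36, |B| = 17, |A∩B| = 4.
|A △ B| = |A| + |B| − 2·|A∩B| = 36 + 17 − 8 = 45.00.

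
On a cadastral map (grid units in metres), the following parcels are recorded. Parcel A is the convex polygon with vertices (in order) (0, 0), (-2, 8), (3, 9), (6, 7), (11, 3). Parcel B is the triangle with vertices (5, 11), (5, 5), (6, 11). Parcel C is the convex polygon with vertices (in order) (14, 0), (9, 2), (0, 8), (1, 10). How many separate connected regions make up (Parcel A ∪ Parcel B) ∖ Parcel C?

2

(Parcel A ∪ Parcel B) ∖ Parcel C splits into 2 disjoint pieces (area 42.509, area 8.3093).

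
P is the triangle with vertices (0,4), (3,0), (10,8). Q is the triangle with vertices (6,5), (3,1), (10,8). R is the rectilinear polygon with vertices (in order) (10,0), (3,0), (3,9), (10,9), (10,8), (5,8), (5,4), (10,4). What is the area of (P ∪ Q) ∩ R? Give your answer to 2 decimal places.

10.20

|P ∪ Q| = 26.
|(P ∪ Q) ∩ R| = 10.20.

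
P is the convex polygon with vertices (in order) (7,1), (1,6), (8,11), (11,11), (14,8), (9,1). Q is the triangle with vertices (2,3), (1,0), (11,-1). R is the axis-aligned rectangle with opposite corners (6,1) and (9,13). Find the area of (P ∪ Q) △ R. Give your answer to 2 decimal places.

|P ∪ Q| = 91.
|(P ∪ Q) ∩ R| = 28.2103.
|(P ∪ Q) △ R| = 91 + 36 − 56.4206 = 70.58.

70.58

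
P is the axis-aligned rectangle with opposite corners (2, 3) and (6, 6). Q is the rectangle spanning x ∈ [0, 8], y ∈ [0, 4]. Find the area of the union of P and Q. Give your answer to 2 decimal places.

40.00

By inclusion–exclusion:
Individual areas: |P| = 12, |Q| = 32.
|P∩Q|: x∈[2,6], y∈[3,4] → 4·1 = 4.
|P ∪ Q| = 44 − 4 = 40.00.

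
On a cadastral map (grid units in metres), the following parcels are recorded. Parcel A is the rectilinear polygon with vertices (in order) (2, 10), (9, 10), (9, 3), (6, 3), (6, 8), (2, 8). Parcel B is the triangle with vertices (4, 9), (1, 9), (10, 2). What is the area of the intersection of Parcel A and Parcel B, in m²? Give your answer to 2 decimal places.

5.28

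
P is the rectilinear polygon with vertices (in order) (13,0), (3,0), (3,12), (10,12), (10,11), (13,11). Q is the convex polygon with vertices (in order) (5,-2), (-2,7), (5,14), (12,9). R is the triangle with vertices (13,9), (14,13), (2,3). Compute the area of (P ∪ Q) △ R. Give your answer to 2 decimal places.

|P ∪ Q| = 153.1997.
|(P ∪ Q) ∩ R| = 16.6.
|(P ∪ Q) △ R| = 153.1997 + 19 − 33.2 = 139.00.

139.00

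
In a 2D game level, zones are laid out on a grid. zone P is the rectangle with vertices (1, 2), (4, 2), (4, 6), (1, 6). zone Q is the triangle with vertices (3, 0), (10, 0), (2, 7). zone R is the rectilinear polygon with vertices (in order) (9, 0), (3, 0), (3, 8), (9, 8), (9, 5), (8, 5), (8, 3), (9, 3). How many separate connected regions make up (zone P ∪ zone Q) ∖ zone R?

2

(zone P ∪ zone Q) ∖ zone R splits into 2 disjoint pieces (area 0.4375, area 8.7768).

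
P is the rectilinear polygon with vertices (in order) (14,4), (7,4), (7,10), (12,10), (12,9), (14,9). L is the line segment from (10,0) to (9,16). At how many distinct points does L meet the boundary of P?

The segment meets the boundary at (9.375,10), (9.75,4).

2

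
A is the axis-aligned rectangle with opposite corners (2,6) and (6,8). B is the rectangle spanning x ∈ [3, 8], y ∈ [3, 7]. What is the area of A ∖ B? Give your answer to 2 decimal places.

5.00

|A∩B|: x∈[3,6], y∈[6,7] → 3·1 = 3.
|A| = 8.
|A ∖ B| = |A| − |A∩B| = 8 − 3 = 5.00.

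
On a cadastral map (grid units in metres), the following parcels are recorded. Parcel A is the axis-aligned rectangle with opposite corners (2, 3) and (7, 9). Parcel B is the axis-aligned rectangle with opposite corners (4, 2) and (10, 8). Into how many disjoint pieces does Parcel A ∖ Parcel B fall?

1

Parcel A ∖ Parcel B is a single connected region.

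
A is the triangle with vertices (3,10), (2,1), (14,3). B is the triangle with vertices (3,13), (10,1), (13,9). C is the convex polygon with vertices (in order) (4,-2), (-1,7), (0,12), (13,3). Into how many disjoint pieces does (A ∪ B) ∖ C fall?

(A ∪ B) ∖ C splits into 3 disjoint pieces (area 0.0749, area 37.2926, area 0.0508).

3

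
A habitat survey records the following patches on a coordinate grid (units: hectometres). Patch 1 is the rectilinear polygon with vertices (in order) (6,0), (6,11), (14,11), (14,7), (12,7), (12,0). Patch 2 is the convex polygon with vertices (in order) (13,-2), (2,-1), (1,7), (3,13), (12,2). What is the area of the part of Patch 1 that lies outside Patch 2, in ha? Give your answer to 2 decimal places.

|Patch 1| = 74, |Patch 1∩Patch 2| = 34.
|Patch 1 ∖ Patch 2| = |Patch 1| − |Patch 1∩Patch 2| = 74 − 34 = 40.00.

40.00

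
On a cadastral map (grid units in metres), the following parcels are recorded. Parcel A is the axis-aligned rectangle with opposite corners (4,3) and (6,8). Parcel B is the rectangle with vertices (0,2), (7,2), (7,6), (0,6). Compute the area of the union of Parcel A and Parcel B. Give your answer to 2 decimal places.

By inclusion–exclusion:
Individual areas: |Parcel A| = 10, |Parcel B| = 28.
|Parcel A∩Parcel B|: x∈[4,6], y∈[3,6] → 2·3 = 6.
|Parcel A ∪ Parcel B| = 38 − 6 = 32.00.

32.00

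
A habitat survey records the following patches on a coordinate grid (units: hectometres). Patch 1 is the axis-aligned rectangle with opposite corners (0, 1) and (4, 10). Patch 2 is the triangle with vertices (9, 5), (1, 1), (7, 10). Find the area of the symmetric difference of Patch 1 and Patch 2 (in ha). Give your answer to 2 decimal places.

|Patch 1| = 36, |Patch 2| = 24, |Patch 1∩Patch 2| = 4.5.
|Patch 1 △ Patch 2| = |Patch 1| + |Patch 2| − 2·|Patch 1∩Patch 2| = 36 + 24 − 9 = 51.00.

51.00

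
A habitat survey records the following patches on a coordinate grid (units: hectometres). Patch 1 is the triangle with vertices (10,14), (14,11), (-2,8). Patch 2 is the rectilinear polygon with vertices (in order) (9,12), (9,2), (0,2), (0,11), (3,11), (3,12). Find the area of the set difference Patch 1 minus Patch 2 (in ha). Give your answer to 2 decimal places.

|Patch 1| = 30, |Patch 1∩Patch 2| = 16.0312.
|Patch 1 ∖ Patch 2| = |Patch 1| − |Patch 1∩Patch 2| = 30 − 16.0312 = 13.97.

13.97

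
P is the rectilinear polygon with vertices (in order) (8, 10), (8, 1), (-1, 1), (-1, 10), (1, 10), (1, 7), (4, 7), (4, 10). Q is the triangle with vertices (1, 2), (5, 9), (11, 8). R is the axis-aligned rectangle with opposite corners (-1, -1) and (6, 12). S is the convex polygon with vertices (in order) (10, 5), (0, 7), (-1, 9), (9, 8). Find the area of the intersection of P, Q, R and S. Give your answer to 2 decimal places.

4.64

The intersection is the polygon with vertices (3.857,7), (4,7), (4,7.25), (4.676,8.432), (6,8.3), (6,5.8), (3.462,6.308).
By the shoelace formula its area is 4.64.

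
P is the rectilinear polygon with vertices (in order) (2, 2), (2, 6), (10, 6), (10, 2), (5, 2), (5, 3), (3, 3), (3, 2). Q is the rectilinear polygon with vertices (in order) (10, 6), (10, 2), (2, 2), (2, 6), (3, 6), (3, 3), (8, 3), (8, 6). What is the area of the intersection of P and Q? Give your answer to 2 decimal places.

15.00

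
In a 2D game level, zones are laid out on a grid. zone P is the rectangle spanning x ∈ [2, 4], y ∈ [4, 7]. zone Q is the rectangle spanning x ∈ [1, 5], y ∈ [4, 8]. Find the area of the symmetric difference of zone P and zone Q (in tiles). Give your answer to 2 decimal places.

|zone P∩zone Q|: x∈[2,4], y∈[4,7] → 2·3 = 6.
|zone P △ zone Q| = |zone P| + |zone Q| − 2·|zone P∩zone Q| = 6 + 16 − 12 = 10.00.

10.00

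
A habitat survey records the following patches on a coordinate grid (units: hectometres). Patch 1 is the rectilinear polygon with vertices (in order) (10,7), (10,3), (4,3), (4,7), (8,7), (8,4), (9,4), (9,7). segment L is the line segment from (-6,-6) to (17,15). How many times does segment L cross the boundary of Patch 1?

The segment meets the boundary at (8,6.783), (4,3.13).

2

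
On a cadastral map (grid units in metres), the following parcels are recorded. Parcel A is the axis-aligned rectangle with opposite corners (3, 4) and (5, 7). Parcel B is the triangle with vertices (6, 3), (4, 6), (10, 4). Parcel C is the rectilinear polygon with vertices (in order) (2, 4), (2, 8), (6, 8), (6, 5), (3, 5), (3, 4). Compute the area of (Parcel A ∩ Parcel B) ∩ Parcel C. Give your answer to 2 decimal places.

0.50

The region (Parcel A ∩ Parcel B) ∩ Parcel C is the polygon with vertices (4,6), (5,5.667), (5,5), (4.667,5).
By the shoelace formula its area is 0.50.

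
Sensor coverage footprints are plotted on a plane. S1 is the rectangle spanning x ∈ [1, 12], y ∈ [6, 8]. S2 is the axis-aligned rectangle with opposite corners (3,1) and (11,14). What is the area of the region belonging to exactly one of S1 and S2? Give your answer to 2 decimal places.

|S1∩S2|: x∈[3,11], y∈[6,8] → 8·2 = 16.
|S1 △ S2| = |S1| + |S2| − 2·|S1∩S2| = 22 + 104 − 32 = 94.00.

94.00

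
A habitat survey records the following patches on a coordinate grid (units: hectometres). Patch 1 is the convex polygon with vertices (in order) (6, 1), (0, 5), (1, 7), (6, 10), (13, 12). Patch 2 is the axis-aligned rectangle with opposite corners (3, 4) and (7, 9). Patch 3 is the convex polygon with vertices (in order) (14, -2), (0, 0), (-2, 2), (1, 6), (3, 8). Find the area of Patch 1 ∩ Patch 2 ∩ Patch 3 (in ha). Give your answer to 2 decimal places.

8.73

The intersection is the polygon with vertices (7,4), (3,4), (3,8), (7,4.364).
By the shoelace formula its area is 8.73.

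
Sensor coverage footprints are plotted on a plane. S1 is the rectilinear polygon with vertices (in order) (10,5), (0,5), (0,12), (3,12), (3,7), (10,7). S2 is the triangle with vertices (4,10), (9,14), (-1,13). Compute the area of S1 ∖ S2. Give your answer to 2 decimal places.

33.37

|S1| = 35, |S1∩S2| = 1.6333.
|S1 ∖ S2| = |S1| − |S1∩S2| = 35 − 1.6333 = 33.37.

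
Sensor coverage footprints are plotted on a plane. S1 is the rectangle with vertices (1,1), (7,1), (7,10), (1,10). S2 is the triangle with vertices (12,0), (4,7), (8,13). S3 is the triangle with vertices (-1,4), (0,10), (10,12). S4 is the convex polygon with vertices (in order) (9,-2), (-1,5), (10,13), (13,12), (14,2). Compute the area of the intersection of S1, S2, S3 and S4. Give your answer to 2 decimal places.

The intersection is the polygon with vertices (4.824,8.235), (6,10), (7,10), (7,9.818).
By the shoelace formula its area is 1.08.

1.08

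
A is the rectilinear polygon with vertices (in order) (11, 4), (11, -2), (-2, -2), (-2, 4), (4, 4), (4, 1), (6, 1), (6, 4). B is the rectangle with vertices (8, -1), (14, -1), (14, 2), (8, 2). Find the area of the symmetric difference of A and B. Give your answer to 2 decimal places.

72.00

|A| = 72, |B| = 18, |A∩B| = 9.
|A △ B| = |A| + |B| − 2·|A∩B| = 72 + 18 − 18 = 72.00.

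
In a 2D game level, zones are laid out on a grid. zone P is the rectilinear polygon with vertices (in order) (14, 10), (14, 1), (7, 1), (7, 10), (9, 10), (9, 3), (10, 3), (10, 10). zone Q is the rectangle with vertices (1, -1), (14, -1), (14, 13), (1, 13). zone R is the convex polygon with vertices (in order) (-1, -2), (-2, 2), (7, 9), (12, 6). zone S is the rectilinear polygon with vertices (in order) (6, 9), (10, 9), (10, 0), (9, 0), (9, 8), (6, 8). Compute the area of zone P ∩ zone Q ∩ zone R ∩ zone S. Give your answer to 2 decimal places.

0.83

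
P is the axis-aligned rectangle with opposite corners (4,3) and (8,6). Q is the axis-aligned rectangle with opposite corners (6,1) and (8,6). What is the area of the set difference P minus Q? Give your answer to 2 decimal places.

6.00

|P∩Q|: x∈[6,8], y∈[3,6] → 2·3 = 6.
|P| = 12.
|P ∖ Q| = |P| − |P∩Q| = 12 − 6 = 6.00.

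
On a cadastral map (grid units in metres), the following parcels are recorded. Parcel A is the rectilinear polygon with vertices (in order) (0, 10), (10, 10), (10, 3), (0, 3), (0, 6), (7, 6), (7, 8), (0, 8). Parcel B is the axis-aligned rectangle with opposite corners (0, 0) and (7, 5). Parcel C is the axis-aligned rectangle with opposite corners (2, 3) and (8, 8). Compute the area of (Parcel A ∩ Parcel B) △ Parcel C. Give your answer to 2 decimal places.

|Parcel A ∩ Parcel B| = 14.
|(Parcel A ∩ Parcel B) ∩ Parcel C| = 10.
|(Parcel A ∩ Parcel B) △ Parcel C| = 14 + 30 − 20 = 24.00.

24.00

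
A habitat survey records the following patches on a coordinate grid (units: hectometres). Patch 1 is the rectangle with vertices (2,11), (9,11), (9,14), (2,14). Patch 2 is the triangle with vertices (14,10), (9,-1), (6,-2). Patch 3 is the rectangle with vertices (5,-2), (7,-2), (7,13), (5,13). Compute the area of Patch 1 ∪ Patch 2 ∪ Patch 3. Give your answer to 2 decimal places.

60.42

By inclusion–exclusion:
Individual areas: |Patch 1| = 21, |Patch 2| = 14, |Patch 3| = 30.
|Patch 1∩Patch 2| = 0.
|Patch 1∩Patch 3|: x∈[5,7], y∈[11,13] → 2·2 = 4.
|Patch 2∩Patch 3| = 0.5833.
|Patch 1∩Patch 2∩Patch 3| = 0.
|Patch 1 ∪ Patch 2 ∪ Patch 3| = 65 − 4.5833 + 0 = 60.42.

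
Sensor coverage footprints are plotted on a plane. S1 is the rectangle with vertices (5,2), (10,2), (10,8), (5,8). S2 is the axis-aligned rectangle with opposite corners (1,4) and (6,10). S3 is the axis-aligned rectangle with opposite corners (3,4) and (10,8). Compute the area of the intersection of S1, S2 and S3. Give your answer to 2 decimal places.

4.00

The intersection is the polygon with vertices (6,8), (6,4), (5,4), (5,8).
By the shoelace formula its area is 4.00.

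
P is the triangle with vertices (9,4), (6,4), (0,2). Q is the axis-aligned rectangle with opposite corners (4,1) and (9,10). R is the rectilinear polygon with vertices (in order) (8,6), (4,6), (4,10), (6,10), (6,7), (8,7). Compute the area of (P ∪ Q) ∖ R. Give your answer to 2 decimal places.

|P ∪ Q| = 45.8889.
|(P ∪ Q) ∩ R| = 10.
|(P ∪ Q) ∖ R| = 45.8889 − 10 = 35.89.

35.89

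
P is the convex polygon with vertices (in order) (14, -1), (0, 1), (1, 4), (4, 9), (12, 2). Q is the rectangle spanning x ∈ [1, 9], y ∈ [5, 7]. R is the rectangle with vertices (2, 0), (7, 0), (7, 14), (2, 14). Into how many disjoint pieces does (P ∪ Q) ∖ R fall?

2

(P ∪ Q) ∖ R splits into 2 disjoint pieces (area 7.4857, area 28.3571).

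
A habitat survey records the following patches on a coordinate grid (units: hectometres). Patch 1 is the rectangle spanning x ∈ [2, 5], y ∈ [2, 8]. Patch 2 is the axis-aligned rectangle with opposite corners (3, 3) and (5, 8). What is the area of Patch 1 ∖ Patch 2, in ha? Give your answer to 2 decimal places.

8.00

|Patch 1∩Patch 2|: x∈[3,5], y∈[3,8] → 2·5 = 10.
|Patch 1| = 18.
|Patch 1 ∖ Patch 2| = |Patch 1| − |Patch 1∩Patch 2| = 18 − 10 = 8.00.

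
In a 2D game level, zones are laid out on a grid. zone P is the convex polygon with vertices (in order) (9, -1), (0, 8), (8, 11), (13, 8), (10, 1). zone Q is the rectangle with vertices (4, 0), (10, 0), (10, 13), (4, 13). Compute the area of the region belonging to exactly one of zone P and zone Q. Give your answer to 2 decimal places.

|zone P| = 78.5, |zone Q| = 78, |zone P∩zone Q| = 53.55.
|zone P △ zone Q| = |zone P| + |zone Q| − 2·|zone P∩zone Q| = 78.5 + 78 − 107.1 = 49.40.

49.40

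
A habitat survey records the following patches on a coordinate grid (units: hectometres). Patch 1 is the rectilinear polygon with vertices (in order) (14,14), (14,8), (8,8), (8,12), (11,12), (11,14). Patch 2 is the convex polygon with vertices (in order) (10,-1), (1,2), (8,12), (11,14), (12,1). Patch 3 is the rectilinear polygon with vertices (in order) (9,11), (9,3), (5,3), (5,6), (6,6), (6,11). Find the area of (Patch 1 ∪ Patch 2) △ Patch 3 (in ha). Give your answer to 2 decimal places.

83.03

|Patch 1 ∪ Patch 2| = 107.6154.
|(Patch 1 ∪ Patch 2) ∩ Patch 3| = 25.7929.
|(Patch 1 ∪ Patch 2) △ Patch 3| = 107.6154 + 27 − 51.5857 = 83.03.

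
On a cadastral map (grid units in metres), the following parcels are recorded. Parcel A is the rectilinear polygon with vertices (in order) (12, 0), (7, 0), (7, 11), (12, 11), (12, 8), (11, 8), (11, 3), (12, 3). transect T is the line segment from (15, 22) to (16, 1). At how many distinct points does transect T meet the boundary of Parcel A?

0

The segment lies entirely outside Parcel A and never meets its boundary.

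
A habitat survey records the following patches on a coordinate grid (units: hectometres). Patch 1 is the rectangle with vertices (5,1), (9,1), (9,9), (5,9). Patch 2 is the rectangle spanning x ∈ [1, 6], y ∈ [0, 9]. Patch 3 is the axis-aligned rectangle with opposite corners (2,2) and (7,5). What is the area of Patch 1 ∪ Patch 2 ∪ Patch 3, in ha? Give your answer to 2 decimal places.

By inclusion–exclusion:
Individual areas: |Patch 1| = 32, |Patch 2| = 45, |Patch 3| = 15.
|Patch 1∩Patch 2|: x∈[5,6], y∈[1,9] → 1·8 = 8.
|Patch 1∩Patch 3|: x∈[5,7], y∈[2,5] → 2·3 = 6.
|Patch 2∩Patch 3|: x∈[2,6], y∈[2,5] → 4·3 = 12.
|Patch 1∩Patch 2∩Patch 3| = 3.
|Patch 1 ∪ Patch 2 ∪ Patch 3| = 92 − 26 + 3 = 69.00.

69.00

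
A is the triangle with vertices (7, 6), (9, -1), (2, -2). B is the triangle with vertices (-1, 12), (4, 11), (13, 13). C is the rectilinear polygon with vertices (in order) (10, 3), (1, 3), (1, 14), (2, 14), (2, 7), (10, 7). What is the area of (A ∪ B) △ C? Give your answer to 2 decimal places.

|A ∪ B| = 35.
|(A ∪ B) ∩ C| = 4.7768.
|(A ∪ B) △ C| = 35 + 43 − 9.5536 = 68.45.

68.45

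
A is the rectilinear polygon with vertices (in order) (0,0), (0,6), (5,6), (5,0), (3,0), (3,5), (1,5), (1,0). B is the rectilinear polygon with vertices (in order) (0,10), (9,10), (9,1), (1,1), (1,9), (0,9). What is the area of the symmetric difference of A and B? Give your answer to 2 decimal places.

69.00

|A| = 20, |B| = 73, |A∩B| = 12.
|A △ B| = |A| + |B| − 2·|A∩B| = 20 + 73 − 24 = 69.00.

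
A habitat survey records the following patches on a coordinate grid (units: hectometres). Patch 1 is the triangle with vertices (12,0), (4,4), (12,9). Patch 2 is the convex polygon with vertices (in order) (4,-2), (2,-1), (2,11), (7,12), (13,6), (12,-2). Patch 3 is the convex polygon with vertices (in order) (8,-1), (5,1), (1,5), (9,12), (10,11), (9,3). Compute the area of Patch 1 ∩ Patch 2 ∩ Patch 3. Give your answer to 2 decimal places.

14.97

The intersection is the polygon with vertices (9.559,7.475), (9,3), (8.667,1.667), (4,4).
By the shoelace formula its area is 14.97.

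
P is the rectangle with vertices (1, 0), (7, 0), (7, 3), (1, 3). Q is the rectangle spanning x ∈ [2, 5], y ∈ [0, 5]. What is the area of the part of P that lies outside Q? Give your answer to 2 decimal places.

9.00

|P∩Q|: x∈[2,5], y∈[0,3] → 3·3 = 9.
|P| = 18.
|P ∖ Q| = |P| − |P∩Q| = 18 − 9 = 9.00.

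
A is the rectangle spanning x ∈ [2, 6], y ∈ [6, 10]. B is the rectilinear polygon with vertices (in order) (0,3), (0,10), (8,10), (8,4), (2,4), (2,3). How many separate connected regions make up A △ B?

1

A △ B is a single connected region.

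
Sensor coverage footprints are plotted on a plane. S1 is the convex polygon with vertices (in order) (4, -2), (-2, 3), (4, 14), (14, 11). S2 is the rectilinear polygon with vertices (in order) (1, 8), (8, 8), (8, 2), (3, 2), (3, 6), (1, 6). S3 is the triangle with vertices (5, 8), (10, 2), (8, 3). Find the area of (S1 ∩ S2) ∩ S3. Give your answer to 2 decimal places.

2.09

The region (S1 ∩ S2) ∩ S3 is the polygon with vertices (8,3.2), (7.933,3.112), (5,8), (8,4.4).
By the shoelace formula its area is 2.09.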